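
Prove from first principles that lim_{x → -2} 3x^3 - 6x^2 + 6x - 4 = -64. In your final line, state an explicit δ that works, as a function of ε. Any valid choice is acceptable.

δ = min(1, ε/93)

Fix ε > 0. We want δ > 0 such that 0 < |x + 2| < δ implies |(3x^3 - 6x^2 + 6x - 4) + 64| < ε.
(3x^3 - 6x^2 + 6x - 4) + 64 = 3x^3 - 6x^2 + 6x + 60 = (x + 2)(3x^2 - 12x + 30).
So |(3x^3 - 6x^2 + 6x - 4) + 64| = |x + 2|·|3x^2 - 12x + 30|.
Require δ ≤ 1. Then |x + 2| < 1 gives |x| < 3, and by the triangle inequality |3x^2 - 12x + 30| ≤ 3·3^2 + 12·3 + 30 = 93.
Hence |(3x^3 - 6x^2 + 6x - 4) + 64| ≤ 93|x + 2| < ε provided |x + 2| < ε/93.
Choosing δ = min(1, ε/93) ensures both conditions, hence |(3x^3 - 6x^2 + 6x - 4) + 64| < ε.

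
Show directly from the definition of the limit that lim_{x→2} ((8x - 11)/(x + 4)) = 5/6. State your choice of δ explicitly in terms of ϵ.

δ = min(3, (18/43)ϵ)

Suppose ϵ > 0. We want δ > 0 with 0 < |x − 2| < δ ⇒ |(8x - 11)/(x + 4) − (5/6)| < ϵ.
Combining over a common denominator, (8x - 11)/(x + 4) − (5/6) = [(8x - 11)·6 − 5·(x + 4)] / [6·(x + 4)] = 43(x − 2) / (6(x + 4)).
So |(8x - 11)/(x + 4) − (5/6)| = 43|x − 2| / (6·|x + 4|).
Restrict δ ≤ 3. Then |x − 2| < 3 gives |x + 4| = |(x − 2) + 6| ≥ 6 − 3 = 3.
Hence |(8x - 11)/(x + 4) − (5/6)| < 43|x − 2|/(6·3) = (43/18)|x − 2|, which is < ϵ once |x − 2| < (18/43)ϵ.
Take δ = min(3, (18/43)ϵ). Then 0 < |x − 2| < δ forces both bounds, so |(8x - 11)/(x + 4) − (5/6)| < ϵ.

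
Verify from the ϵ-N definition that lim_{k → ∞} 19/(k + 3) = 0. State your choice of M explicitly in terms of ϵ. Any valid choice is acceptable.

Suppose ϵ > 0. For k ≥ 1, |19/(k + 3) − 0| = 19/(k + 3) ≤ 19/k.
We need 19/k < ϵ, i.e. k > 19/ϵ.
Take M = 19/ϵ. If k > M then |19/(k + 3)| ≤ 19/k < ϵ.

M = 19/ϵ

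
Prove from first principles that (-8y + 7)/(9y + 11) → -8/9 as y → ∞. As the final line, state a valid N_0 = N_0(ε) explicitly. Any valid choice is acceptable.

N_0 = (151/81)/ε

Let ε > 0 be given. We seek N_0 > 0 such that y > N_0 implies |(-8y + 7)/(9y + 11) + 8/9| < ε.
(-8y + 7)/(9y + 11) + 8/9 = (9(-8y + 7) − (-8)(9y + 11)) / (9(9y + 11)) = 151/(9(9y + 11)).
For y > 0 we have 9y + 11 > 9y, so |(-8y + 7)/(9y + 11) + 8/9| = 151/(9(9y + 11)) < 151/(9·9y) = (151/81)/y.
Thus |(-8y + 7)/(9y + 11) + 8/9| < ε whenever y > (151/81)/ε.
Take N_0 = (151/81)/ε. If y > N_0 then |(-8y + 7)/(9y + 11) + 8/9| < (151/81)/y < ε.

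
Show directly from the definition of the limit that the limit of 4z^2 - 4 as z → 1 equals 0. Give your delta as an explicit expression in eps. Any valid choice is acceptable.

Suppose eps > 0. We want delta > 0 such that 0 < |z − 1| < delta implies |(4z^2 - 4)| < eps.
(4z^2 - 4) = 4z^2 - 4 = (z − 1)(4z + 4).
So |(4z^2 - 4)| = |z − 1|·|4z + 4|.
Require delta ≤ 1. Then |z − 1| < 1 gives |z| < 2, and by the triangle inequality |4z + 4| ≤ 4·2 + 4 = 12.
Hence |(4z^2 - 4)| ≤ 12|z − 1| < eps provided |z − 1| < eps/12.
Take delta = min(1, eps/12). Then 0 < |z − 1| < delta gives both |z − 1| < 1 and |z − 1| < eps/12, so |(4z^2 - 4)| < eps.

delta = min(1, eps/12)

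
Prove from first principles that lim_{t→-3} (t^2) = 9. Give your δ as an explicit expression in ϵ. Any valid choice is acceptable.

Let ϵ > 0. We seek δ > 0 with 0 < |t + 3| < δ ⇒ |t^2 − 9| < ϵ.
Factor: t^2 − 9 = (t + 3)(t - 3), so |t^2 − 9| = |t + 3|·|t - 3|.
Impose δ ≤ 1 so that |t| < 4; then |t - 3| ≤ 7.
Hence |t^2 − 9| ≤ 7|t + 3|, which is < ϵ once |t + 3| < ϵ/7.
Take δ = min(1, ϵ/7). If 0 < |t + 3| < δ then both bounds hold and |t^2 − 9| ≤ 7|t + 3| < 7·(ϵ/7) = ϵ.

δ = min(1, ϵ/7)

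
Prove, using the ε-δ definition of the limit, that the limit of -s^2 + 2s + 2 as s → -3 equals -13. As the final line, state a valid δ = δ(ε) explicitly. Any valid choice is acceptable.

δ = min(1, ε/9)

Let ε > 0 be given. We want δ > 0 such that 0 < |s + 3| < δ implies |(-s^2 + 2s + 2) + 13| < ε.
(-s^2 + 2s + 2) + 13 = -s^2 + 2s + 15 = (s + 3)(-s + 5).
So |(-s^2 + 2s + 2) + 13| = |s + 3|·|-s + 5|.
Require δ ≤ 1. Then |s + 3| < 1 gives |s| < 4, and by the triangle inequality |-s + 5| ≤ 4 + 5 = 9.
Hence |(-s^2 + 2s + 2) + 13| ≤ 9|s + 3| < ε provided |s + 3| < ε/9.
Take δ = min(1, ε/9). Then 0 < |s + 3| < δ gives both |s + 3| < 1 and |s + 3| < ε/9, so |(-s^2 + 2s + 2) + 13| < ε.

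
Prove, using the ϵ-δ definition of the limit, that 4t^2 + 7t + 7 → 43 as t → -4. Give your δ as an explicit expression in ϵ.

Suppose ϵ > 0. We want δ > 0 such that 0 < |t + 4| < δ implies |(4t^2 + 7t + 7) − 43| < ϵ.
(4t^2 + 7t + 7) − 43 = 4t^2 + 7t - 36 = (t + 4)(4t - 9).
So |(4t^2 + 7t + 7) − 43| = |t + 4|·|4t - 9|.
Assume first that |t + 4| < 2, so |t| < 6. Then |4t - 9| ≤ 4·6 + 9 = 33.
Hence |(4t^2 + 7t + 7) − 43| ≤ 33|t + 4| < ϵ provided |t + 4| < ϵ/33.
Choosing δ = min(2, ϵ/33) ensures both conditions, hence |(4t^2 + 7t + 7) − 43| < ϵ.

δ = min(2, ϵ/33)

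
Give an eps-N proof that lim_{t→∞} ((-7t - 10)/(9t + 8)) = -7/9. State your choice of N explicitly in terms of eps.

N = (34/81)/eps

Let eps > 0 be given. We seek N > 0 such that t > N implies |(-7t - 10)/(9t + 8) + 7/9| < eps.
(-7t - 10)/(9t + 8) + 7/9 = (9(-7t - 10) − (-7)(9t + 8)) / (9(9t + 8)) = -34/(9(9t + 8)).
For t > 0 we have 9t + 8 > 9t, so |(-7t - 10)/(9t + 8) + 7/9| = 34/(9(9t + 8)) < 34/(9·9t) = (34/81)/t.
Thus |(-7t - 10)/(9t + 8) + 7/9| < eps whenever t > (34/81)/eps.
Take N = (34/81)/eps. If t > N then |(-7t - 10)/(9t + 8) + 7/9| < (34/81)/t < eps.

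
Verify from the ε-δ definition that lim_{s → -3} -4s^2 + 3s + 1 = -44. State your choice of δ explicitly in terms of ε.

Suppose ε > 0. We want δ > 0 such that 0 < |s + 3| < δ implies |(-4s^2 + 3s + 1) + 44| < ε.
(-4s^2 + 3s + 1) + 44 = -4s^2 + 3s + 45 = (s + 3)(-4s + 15).
So |(-4s^2 + 3s + 1) + 44| = |s + 3|·|-4s + 15|.
Require δ ≤ 1. Then |s + 3| < 1 gives |s| < 4, and by the triangle inequality |-4s + 15| ≤ 4·4 + 15 = 31.
Hence |(-4s^2 + 3s + 1) + 44| ≤ 31|s + 3| < ε provided |s + 3| < ε/31.
Take δ = min(1, ε/31). Then 0 < |s + 3| < δ gives both |s + 3| < 1 and |s + 3| < ε/31, so |(-4s^2 + 3s + 1) + 44| < ε.

δ = min(1, ε/31)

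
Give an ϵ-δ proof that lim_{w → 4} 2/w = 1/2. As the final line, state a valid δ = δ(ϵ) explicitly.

δ = min(2, 4ϵ)

Suppose ϵ > 0. We seek δ > 0 such that 0 < |w − 4| < δ implies |2/w − (1/2)| < ϵ.
|2/w − (1/2)| = 2·|4 − w|/(4·|w|) = 2|w − 4|/(4|w|).
Restrict δ ≤ 2. Then |w − 4| < 2 gives |w| > 2, so 4|w| > 8.
Then |2/w − (1/2)| < 2|w − 4|/8, which is < ϵ when |w − 4| < 4ϵ.
Take δ = min(2, 4ϵ). Then 0 < |w − 4| < δ gives both |w − 4| < 2 and |w − 4| < 4ϵ, so |2/w − (1/2)| < ϵ.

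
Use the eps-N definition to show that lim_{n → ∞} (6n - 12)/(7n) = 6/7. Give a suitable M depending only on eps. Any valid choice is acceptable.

M = (12/7)/eps

Let eps > 0. For n ≥ 1, |(6n - 12)/(7n) − (6/7)| = |-84|/(7(7n)) = 84/(7(7n)).
Since 7n ≥ 7n for n ≥ 1, this is ≤ 84/(7·7n) = (12/7)/n.
So |(6n - 12)/(7n) − (6/7)| < eps whenever n > (12/7)/eps.
Take M = (12/7)/eps. If n > M then |(6n - 12)/(7n) − (6/7)| ≤ (12/7)/n < eps.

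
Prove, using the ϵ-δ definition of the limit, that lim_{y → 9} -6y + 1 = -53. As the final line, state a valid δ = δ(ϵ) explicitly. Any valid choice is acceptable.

δ = ϵ/6

Let ϵ > 0. We need δ > 0 so that 0 < |y − 9| < δ implies |(-6y + 1) + 53| < ϵ.
|(-6y + 1) + 53| = |-6y + 54| = 6|y − 9|.
Thus it suffices that |y − 9| < ϵ/6.
Take δ = ϵ/6. If 0 < |y − 9| < δ then |(-6y + 1) + 53| = 6|y − 9| < 6·(ϵ/6) = ϵ.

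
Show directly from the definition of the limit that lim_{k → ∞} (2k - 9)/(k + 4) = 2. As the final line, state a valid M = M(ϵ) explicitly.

Suppose ϵ > 0. For k ≥ 1, |(2k - 9)/(k + 4) − 2| = |-17|/((k + 4)) = 17/((k + 4)).
Since k + 4 ≥ k for k ≥ 1, this is ≤ 17/(k) = 17/k.
So |(2k - 9)/(k + 4) − 2| < ϵ whenever k > 17/ϵ.
Take M = 17/ϵ. If k > M then |(2k - 9)/(k + 4) − 2| ≤ 17/k < ϵ.

M = 17/ϵ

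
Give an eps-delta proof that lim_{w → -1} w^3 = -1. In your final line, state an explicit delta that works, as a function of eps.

Let eps > 0. We seek delta > 0 with 0 < |w + 1| < delta ⇒ |w^3 + 1| < eps.
Factor: w^3 + 1 = (w + 1)(w^2 - w + 1), so |w^3 + 1| = |w + 1|·|w^2 - w + 1|.
Restrict delta ≤ 1. Then |w + 1| < 1 gives |w| < 2, so by the triangle inequality |w^2 - w + 1| ≤ 2^2 + 2 + 1 = 7.
Hence |w^3 + 1| ≤ 7|w + 1|, which is < eps once |w + 1| < eps/7.
Take delta = min(1, eps/7). If 0 < |w + 1| < delta then both bounds hold and |w^3 + 1| ≤ 7|w + 1| < 7·(eps/7) = eps.

delta = min(1, eps/7)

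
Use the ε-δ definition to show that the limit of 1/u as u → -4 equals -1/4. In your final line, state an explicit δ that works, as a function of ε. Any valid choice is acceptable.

δ = min(2, 8ε)

Let ε > 0. We seek δ > 0 such that 0 < |u + 4| < δ implies |1/u + 1/4| < ε.
|1/u + 1/4| = |-4 − u|/(4·|u|) = |u + 4|/(4|u|).
Require δ ≤ 2 so that |u| > 4 − 2 = 2, hence 4|u| > 8.
Then |1/u + 1/4| < |u + 4|/8, which is < ε when |u + 4| < 8ε.
Take δ = min(2, 8ε). Then 0 < |u + 4| < δ gives both |u + 4| < 2 and |u + 4| < 8ε, so |1/u + 1/4| < ε.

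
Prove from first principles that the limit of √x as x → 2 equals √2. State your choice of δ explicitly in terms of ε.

δ = min(2, √2·ε)

Let ε > 0. We want δ > 0 such that 0 < |x − 2| < δ implies |√x − √2| < ε.
Multiplying by the conjugate, |√x − √2| = |x − 2|/(√x + √2).
Restrict δ ≤ 2 so that |x − 2| < 2 forces x > 0, and then √x + √2 > √2.
Hence |√x − √2| < |x − 2|/√2, which is < ε once |x − 2| < √2·ε.
Take δ = min(2, √2·ε). If 0 < |x − 2| < δ then x > 0 and |√x − √2| < |x − 2|/√2 < ε.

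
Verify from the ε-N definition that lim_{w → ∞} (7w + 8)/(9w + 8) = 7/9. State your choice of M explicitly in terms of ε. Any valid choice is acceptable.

Suppose ε > 0. We seek M > 0 such that w > M implies |(7w + 8)/(9w + 8) − (7/9)| < ε.
(7w + 8)/(9w + 8) − (7/9) = (9(7w + 8) − 7(9w + 8)) / (9(9w + 8)) = 16/(9(9w + 8)).
For w > 0 we have 9w + 8 > 9w, so |(7w + 8)/(9w + 8) − (7/9)| = 16/(9(9w + 8)) < 16/(9·9w) = (16/81)/w.
Thus |(7w + 8)/(9w + 8) − (7/9)| < ε whenever w > (16/81)/ε.
Take M = (16/81)/ε. If w > M then |(7w + 8)/(9w + 8) − (7/9)| < (16/81)/w < ε.

M = (16/81)/ε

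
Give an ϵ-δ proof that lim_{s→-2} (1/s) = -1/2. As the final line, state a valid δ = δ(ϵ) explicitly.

Suppose ϵ > 0. We seek δ > 0 such that 0 < |s + 2| < δ implies |1/s + 1/2| < ϵ.
|1/s + 1/2| = |-2 − s|/(2·|s|) = |s + 2|/(2|s|).
Require δ ≤ 1 so that |s| > 2 − 1 = 1, hence 2|s| > 2.
Then |1/s + 1/2| < |s + 2|/2, which is < ϵ when |s + 2| < 2ϵ.
Take δ = min(1, 2ϵ). Then 0 < |s + 2| < δ gives both |s + 2| < 1 and |s + 2| < 2ϵ, so |1/s + 1/2| < ϵ.

δ = min(1, 2ϵ)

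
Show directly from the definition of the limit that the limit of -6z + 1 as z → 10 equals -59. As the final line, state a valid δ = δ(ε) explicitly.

δ = ε/6

Let ε > 0. We need δ > 0 so that 0 < |z − 10| < δ implies |(-6z + 1) + 59| < ε.
|(-6z + 1) + 59| = |-6z + 60| = 6|z − 10|.
So 6|z − 10| < ε exactly when |z − 10| < ε/6.
Choosing δ = ε/6 gives |(-6z + 1) + 59| = 6|z − 10| < ε whenever |z − 10| < δ.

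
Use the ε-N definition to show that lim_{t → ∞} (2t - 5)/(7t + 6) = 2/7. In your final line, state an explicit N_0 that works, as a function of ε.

Let ε > 0. We seek N_0 > 0 such that t > N_0 implies |(2t - 5)/(7t + 6) − (2/7)| < ε.
(2t - 5)/(7t + 6) − (2/7) = (7(2t - 5) − 2(7t + 6)) / (7(7t + 6)) = -47/(7(7t + 6)).
For t > 0 we have 7t + 6 > 7t, so |(2t - 5)/(7t + 6) − (2/7)| = 47/(7(7t + 6)) < 47/(7·7t) = (47/49)/t.
Thus |(2t - 5)/(7t + 6) − (2/7)| < ε whenever t > (47/49)/ε.
Take N_0 = (47/49)/ε. If t > N_0 then |(2t - 5)/(7t + 6) − (2/7)| < (47/49)/t < ε.

N_0 = (47/49)/ε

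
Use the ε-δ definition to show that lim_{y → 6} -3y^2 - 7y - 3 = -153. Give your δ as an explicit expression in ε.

δ = min(1, ε/46)

Let ε > 0 be given. We want δ > 0 such that 0 < |y − 6| < δ implies |(-3y^2 - 7y - 3) + 153| < ε.
(-3y^2 - 7y - 3) + 153 = -3y^2 - 7y + 150 = (y − 6)(-3y - 25).
So |(-3y^2 - 7y - 3) + 153| = |y − 6|·|-3y - 25|.
Assume first that |y − 6| < 1, so |y| < 7. Then |-3y - 25| ≤ 3·7 + 25 = 46.
Hence |(-3y^2 - 7y - 3) + 153| ≤ 46|y − 6| < ε provided |y − 6| < ε/46.
Take δ = min(1, ε/46). Then 0 < |y − 6| < δ gives both |y − 6| < 1 and |y − 6| < ε/46, so |(-3y^2 - 7y - 3) + 153| < ε.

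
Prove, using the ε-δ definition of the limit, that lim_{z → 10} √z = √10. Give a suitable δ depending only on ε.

δ = min(10, √10·ε)

Let ε > 0 be given. We want δ > 0 such that 0 < |z − 10| < δ implies |√z − √10| < ε.
Rationalise: √z − √10 = (z − 10)/(√z + √10), so |√z − √10| = |z − 10|/(√z + √10).
Restrict δ ≤ 10 so that |z − 10| < 10 forces z > 0, and then √z + √10 > √10.
Hence |√z − √10| < |z − 10|/√10, which is < ε once |z − 10| < √10·ε.
Take δ = min(10, √10·ε). If 0 < |z − 10| < δ then z > 0 and |√z − √10| < |z − 10|/√10 < ε.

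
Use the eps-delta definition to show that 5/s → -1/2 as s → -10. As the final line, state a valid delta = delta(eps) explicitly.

delta = min(5, 10eps)

Let eps > 0 be given. We seek delta > 0 such that 0 < |s + 10| < delta implies |5/s + 1/2| < eps.
|5/s + 1/2| = 5·|-10 − s|/(10·|s|) = 5|s + 10|/(10|s|).
Restrict delta ≤ 5. Then |s + 10| < 5 gives |s| > 5, so 10|s| > 50.
Then |5/s + 1/2| < 5|s + 10|/50, which is < eps when |s + 10| < 10eps.
Take delta = min(5, 10eps). Then 0 < |s + 10| < delta gives both |s + 10| < 5 and |s + 10| < 10eps, so |5/s + 1/2| < eps.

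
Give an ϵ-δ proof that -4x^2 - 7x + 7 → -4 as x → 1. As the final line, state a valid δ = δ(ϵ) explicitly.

Let ϵ > 0 be given. We want δ > 0 such that 0 < |x − 1| < δ implies |(-4x^2 - 7x + 7) + 4| < ϵ.
(-4x^2 - 7x + 7) + 4 = -4x^2 - 7x + 11 = (x − 1)(-4x - 11).
So |(-4x^2 - 7x + 7) + 4| = |x − 1|·|-4x - 11|.
Assume first that |x − 1| < 1, so |x| < 2. Then |-4x - 11| ≤ 4·2 + 11 = 19.
Hence |(-4x^2 - 7x + 7) + 4| ≤ 19|x − 1| < ϵ provided |x − 1| < ϵ/19.
Take δ = min(1, ϵ/19). Then 0 < |x − 1| < δ gives both |x − 1| < 1 and |x − 1| < ϵ/19, so |(-4x^2 - 7x + 7) + 4| < ϵ.

δ = min(1, ϵ/19)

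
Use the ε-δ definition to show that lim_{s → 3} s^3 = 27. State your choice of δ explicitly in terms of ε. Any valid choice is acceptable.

δ = min(1, ε/37)

Suppose ε > 0. We seek δ > 0 with 0 < |s − 3| < δ ⇒ |s^3 − 27| < ε.
Factor: s^3 − 27 = (s − 3)(s^2 + 3s + 9), so |s^3 − 27| = |s − 3|·|s^2 + 3s + 9|.
Restrict δ ≤ 1. Then |s − 3| < 1 gives |s| < 4, so by the triangle inequality |s^2 + 3s + 9| ≤ 4^2 + 3·4 + 9 = 37.
Hence |s^3 − 27| ≤ 37|s − 3|, which is < ε once |s − 3| < ε/37.
Take δ = min(1, ε/37). If 0 < |s − 3| < δ then both bounds hold and |s^3 − 27| ≤ 37|s − 3| < 37·(ε/37) = ε.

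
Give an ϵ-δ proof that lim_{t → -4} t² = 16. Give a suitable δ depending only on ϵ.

Fix ϵ > 0. We seek δ > 0 with 0 < |t + 4| < δ ⇒ |t² − 16| < ϵ.
Factor: t² − 16 = (t + 4)(t - 4), so |t² − 16| = |t + 4|·|t - 4|.
Impose δ ≤ 1 so that |t| < 5; then |t - 4| ≤ 9.
Hence |t² − 16| ≤ 9|t + 4|, which is < ϵ once |t + 4| < ϵ/9.
Take δ = min(1, ϵ/9). If 0 < |t + 4| < δ then both bounds hold and |t² − 16| ≤ 9|t + 4| < 9·(ϵ/9) = ϵ.

δ = min(1, ϵ/9)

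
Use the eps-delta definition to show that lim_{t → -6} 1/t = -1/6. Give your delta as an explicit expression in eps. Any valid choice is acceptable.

delta = min(3, 18eps)

Let eps > 0 be given. We seek delta > 0 such that 0 < |t + 6| < delta implies |1/t + 1/6| < eps.
|1/t + 1/6| = |-6 − t|/(6·|t|) = |t + 6|/(6|t|).
Require delta ≤ 3 so that |t| > 6 − 3 = 3, hence 6|t| > 18.
Then |1/t + 1/6| < |t + 6|/18, which is < eps when |t + 6| < 18eps.
Take delta = min(3, 18eps). Then 0 < |t + 6| < delta gives both |t + 6| < 3 and |t + 6| < 18eps, so |1/t + 1/6| < eps.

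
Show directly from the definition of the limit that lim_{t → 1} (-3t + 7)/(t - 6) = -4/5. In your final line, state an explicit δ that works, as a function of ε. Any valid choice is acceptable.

Let ε > 0 be given. We want δ > 0 with 0 < |t − 1| < δ ⇒ |(-3t + 7)/(t - 6) + 4/5| < ε.
Combining over a common denominator, (-3t + 7)/(t - 6) + 4/5 = [(-3t + 7)·(-5) − 4·(t - 6)] / [(-5)·(t - 6)] = 11(t − 1) / ((-5)(t - 6)).
So |(-3t + 7)/(t - 6) + 4/5| = 11|t − 1| / (5·|t − 6|).
Restrict δ ≤ 5/2. Then |t − 1| < 5/2 gives |t − 6| = |(t − 1) + (-5)| ≥ 5 − 5/2 = 5/2.
Hence |(-3t + 7)/(t - 6) + 4/5| < 11|t − 1|/(5·(5/2)) = (22/25)|t − 1|, which is < ε once |t − 1| < (25/22)ε.
Take δ = min(5/2, (25/22)ε). Then 0 < |t − 1| < δ forces both bounds, so |(-3t + 7)/(t - 6) + 4/5| < ε.

δ = min(5/2, (25/22)ε)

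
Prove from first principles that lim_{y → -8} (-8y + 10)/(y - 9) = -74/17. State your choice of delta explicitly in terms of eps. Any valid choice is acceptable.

Let eps > 0 be given. We want delta > 0 with 0 < |y + 8| < delta ⇒ |(-8y + 10)/(y - 9) + 74/17| < eps.
Combining over a common denominator, (-8y + 10)/(y - 9) + 74/17 = [(-8y + 10)·(-17) − 74·(y - 9)] / [(-17)·(y - 9)] = 62(y + 8) / ((-17)(y - 9)).
So |(-8y + 10)/(y - 9) + 74/17| = 62|y + 8| / (17·|y − 9|).
Require delta ≤ 17/2, so |y − 9| ≥ |-17| − |y + 8| > 17 − 17/2 = 17/2.
Hence |(-8y + 10)/(y - 9) + 74/17| < 62|y + 8|/(17·(17/2)) = (124/289)|y + 8|, which is < eps once |y + 8| < (289/124)eps.
Take delta = min(17/2, (289/124)eps). Then 0 < |y + 8| < delta forces both bounds, so |(-8y + 10)/(y - 9) + 74/17| < eps.

delta = min(17/2, (289/124)eps)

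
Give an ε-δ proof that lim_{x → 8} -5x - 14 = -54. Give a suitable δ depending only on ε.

Let ε > 0. We need δ > 0 so that 0 < |x − 8| < δ implies |(-5x - 14) + 54| < ε.
Since (-5x - 14) + 54 = -5(x − 8), we have |(-5x - 14) + 54| = 5|x − 8|.
Thus it suffices that |x − 8| < ε/5.
Choosing δ = ε/5 gives |(-5x - 14) + 54| = 5|x − 8| < ε whenever |x − 8| < δ.

δ = ε/5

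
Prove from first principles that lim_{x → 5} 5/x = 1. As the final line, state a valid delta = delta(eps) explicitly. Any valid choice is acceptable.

delta = min(5/2, (5/2)eps)

Let eps > 0. We seek delta > 0 such that 0 < |x − 5| < delta implies |5/x − 1| < eps.
|5/x − 1| = 5·|5 − x|/(5·|x|) = 5|x − 5|/(5|x|).
Restrict delta ≤ 5/2. Then |x − 5| < 5/2 gives |x| > 5/2, so 5|x| > 25/2.
Then |5/x − 1| < 5|x − 5|/(25/2), which is < eps when |x − 5| < (5/2)eps.
Take delta = min(5/2, (5/2)eps). Then 0 < |x − 5| < delta gives both |x − 5| < 5/2 and |x − 5| < (5/2)eps, so |5/x − 1| < eps.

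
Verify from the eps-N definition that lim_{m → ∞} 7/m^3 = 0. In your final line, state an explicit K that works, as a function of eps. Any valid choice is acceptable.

Fix eps > 0. For m ≥ 1, |7/m^3 − 0| = 7/m^3.
7/m^3 < eps ⇔ m^3 > 7/eps ⇔ m > (7/eps)^{1/3}.
Take K = (7/eps)^{1/3}. Then m > K implies 7/m^3 < eps.

K = (7/eps)^{1/3}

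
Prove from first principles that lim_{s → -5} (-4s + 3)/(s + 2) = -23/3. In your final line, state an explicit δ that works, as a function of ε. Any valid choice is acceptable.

Suppose ε > 0. We want δ > 0 with 0 < |s + 5| < δ ⇒ |(-4s + 3)/(s + 2) + 23/3| < ε.
Combining over a common denominator, (-4s + 3)/(s + 2) + 23/3 = [(-4s + 3)·(-3) − 23·(s + 2)] / [(-3)·(s + 2)] = -11(s + 5) / ((-3)(s + 2)).
So |(-4s + 3)/(s + 2) + 23/3| = 11|s + 5| / (3·|s + 2|).
Require δ ≤ 3/2, so |s + 2| ≥ |-3| − |s + 5| > 3 − 3/2 = 3/2.
Hence |(-4s + 3)/(s + 2) + 23/3| < 11|s + 5|/(3·(3/2)) = (22/9)|s + 5|, which is < ε once |s + 5| < (9/22)ε.
Take δ = min(3/2, (9/22)ε). Then 0 < |s + 5| < δ forces both bounds, so |(-4s + 3)/(s + 2) + 23/3| < ε.

δ = min(3/2, (9/22)ε)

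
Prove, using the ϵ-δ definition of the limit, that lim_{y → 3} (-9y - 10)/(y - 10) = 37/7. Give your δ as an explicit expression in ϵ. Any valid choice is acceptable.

Let ϵ > 0 be given. We want δ > 0 with 0 < |y − 3| < δ ⇒ |(-9y - 10)/(y - 10) − (37/7)| < ϵ.
Combining over a common denominator, (-9y - 10)/(y - 10) − (37/7) = [(-9y - 10)·(-7) − (-37)·(y - 10)] / [(-7)·(y - 10)] = 100(y − 3) / ((-7)(y - 10)).
So |(-9y - 10)/(y - 10) − (37/7)| = 100|y − 3| / (7·|y − 10|).
Require δ ≤ 7/2, so |y − 10| ≥ |-7| − |y − 3| > 7 − 7/2 = 7/2.
Hence |(-9y - 10)/(y - 10) − (37/7)| < 100|y − 3|/(7·(7/2)) = (200/49)|y − 3|, which is < ϵ once |y − 3| < (49/200)ϵ.
Take δ = min(7/2, (49/200)ϵ). Then 0 < |y − 3| < δ forces both bounds, so |(-9y - 10)/(y - 10) − (37/7)| < ϵ.

δ = min(7/2, (49/200)ϵ)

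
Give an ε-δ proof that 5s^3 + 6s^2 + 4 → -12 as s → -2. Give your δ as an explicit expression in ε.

Fix ε > 0. We want δ > 0 such that 0 < |s + 2| < δ implies |(5s^3 + 6s^2 + 4) + 12| < ε.
(5s^3 + 6s^2 + 4) + 12 = 5s^3 + 6s^2 + 16 = (s + 2)(5s^2 - 4s + 8).
So |(5s^3 + 6s^2 + 4) + 12| = |s + 2|·|5s^2 - 4s + 8|.
Assume first that |s + 2| < 2, so |s| < 4. Then |5s^2 - 4s + 8| ≤ 5·4^2 + 4·4 + 8 = 104.
Hence |(5s^3 + 6s^2 + 4) + 12| ≤ 104|s + 2| < ε provided |s + 2| < ε/104.
Choosing δ = min(2, ε/104) ensures both conditions, hence |(5s^3 + 6s^2 + 4) + 12| < ε.

δ = min(2, ε/104)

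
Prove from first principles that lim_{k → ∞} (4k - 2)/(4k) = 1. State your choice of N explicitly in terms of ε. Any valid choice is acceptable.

Let ε > 0 be given. For k ≥ 1, |(4k - 2)/(4k) − 1| = |-8|/(4(4k)) = 8/(4(4k)).
Since 4k ≥ 4k for k ≥ 1, this is ≤ 8/(4·4k) = (1/2)/k.
So |(4k - 2)/(4k) − 1| < ε whenever k > (1/2)/ε.
Take N = (1/2)/ε. If k > N then |(4k - 2)/(4k) − 1| ≤ (1/2)/k < ε.

N = (1/2)/ε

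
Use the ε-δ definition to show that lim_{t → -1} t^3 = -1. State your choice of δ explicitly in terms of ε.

δ = min(1, ε/7)

Let ε > 0 be given. We seek δ > 0 with 0 < |t + 1| < δ ⇒ |t^3 + 1| < ε.
Factor: t^3 + 1 = (t + 1)(t^2 - t + 1), so |t^3 + 1| = |t + 1|·|t^2 - t + 1|.
Restrict δ ≤ 1. Then |t + 1| < 1 gives |t| < 2, so by the triangle inequality |t^2 - t + 1| ≤ 2^2 + 2 + 1 = 7.
Hence |t^3 + 1| ≤ 7|t + 1|, which is < ε once |t + 1| < ε/7.
Take δ = min(1, ε/7). If 0 < |t + 1| < δ then both bounds hold and |t^3 + 1| ≤ 7|t + 1| < 7·(ε/7) = ε.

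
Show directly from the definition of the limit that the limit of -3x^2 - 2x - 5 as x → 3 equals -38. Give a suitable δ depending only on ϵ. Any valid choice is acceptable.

Suppose ϵ > 0. We want δ > 0 such that 0 < |x − 3| < δ implies |(-3x^2 - 2x - 5) + 38| < ϵ.
(-3x^2 - 2x - 5) + 38 = -3x^2 - 2x + 33 = (x − 3)(-3x - 11).
So |(-3x^2 - 2x - 5) + 38| = |x − 3|·|-3x - 11|.
Require δ ≤ 2. Then |x − 3| < 2 gives |x| < 5, and by the triangle inequality |-3x - 11| ≤ 3·5 + 11 = 26.
Hence |(-3x^2 - 2x - 5) + 38| ≤ 26|x − 3| < ϵ provided |x − 3| < ϵ/26.
Choosing δ = min(2, ϵ/26) ensures both conditions, hence |(-3x^2 - 2x - 5) + 38| < ϵ.

δ = min(2, ϵ/26)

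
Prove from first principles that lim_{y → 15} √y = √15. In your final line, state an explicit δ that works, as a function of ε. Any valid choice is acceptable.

δ = min(15, √15·ε)

Suppose ε > 0. We want δ > 0 such that 0 < |y − 15| < δ implies |√y − √15| < ε.
Rationalise: √y − √15 = (y − 15)/(√y + √15), so |√y − √15| = |y − 15|/(√y + √15).
Restrict δ ≤ 15 so that |y − 15| < 15 forces y > 0, and then √y + √15 > √15.
Hence |√y − √15| < |y − 15|/√15, which is < ε once |y − 15| < √15·ε.
Take δ = min(15, √15·ε). If 0 < |y − 15| < δ then y > 0 and |√y − √15| < |y − 15|/√15 < ε.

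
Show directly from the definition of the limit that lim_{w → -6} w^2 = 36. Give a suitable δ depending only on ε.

δ = min(1, ε/13)

Let ε > 0. We seek δ > 0 with 0 < |w + 6| < δ ⇒ |w^2 − 36| < ε.
Factor: w^2 − 36 = (w + 6)(w - 6), so |w^2 − 36| = |w + 6|·|w - 6|.
Restrict δ ≤ 1. Then |w + 6| < 1 gives |w| < 7, so by the triangle inequality |w - 6| ≤ 7 + 6 = 13.
Hence |w^2 − 36| ≤ 13|w + 6|, which is < ε once |w + 6| < ε/13.
Take δ = min(1, ε/13). If 0 < |w + 6| < δ then both bounds hold and |w^2 − 36| ≤ 13|w + 6| < 13·(ε/13) = ε.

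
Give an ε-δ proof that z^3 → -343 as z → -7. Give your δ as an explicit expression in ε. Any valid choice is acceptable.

δ = min(1, ε/169)

Let ε > 0 be given. We seek δ > 0 with 0 < |z + 7| < δ ⇒ |z^3 + 343| < ε.
Factor: z^3 + 343 = (z + 7)(z^2 - 7z + 49), so |z^3 + 343| = |z + 7|·|z^2 - 7z + 49|.
Impose δ ≤ 1 so that |z| < 8; then |z^2 - 7z + 49| ≤ 169.
Hence |z^3 + 343| ≤ 169|z + 7|, which is < ε once |z + 7| < ε/169.
Take δ = min(1, ε/169). If 0 < |z + 7| < δ then both bounds hold and |z^3 + 343| ≤ 169|z + 7| < 169·(ε/169) = ε.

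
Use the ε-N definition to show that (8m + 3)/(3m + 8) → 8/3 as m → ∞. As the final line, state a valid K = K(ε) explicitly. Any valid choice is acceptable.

Let ε > 0 be given. For m ≥ 1, |(8m + 3)/(3m + 8) − (8/3)| = |-55|/(3(3m + 8)) = 55/(3(3m + 8)).
Since 3m + 8 ≥ 3m for m ≥ 1, this is ≤ 55/(3·3m) = (55/9)/m.
So |(8m + 3)/(3m + 8) − (8/3)| < ε whenever m > (55/9)/ε.
Take K = (55/9)/ε. If m > K then |(8m + 3)/(3m + 8) − (8/3)| ≤ (55/9)/m < ε.

K = (55/9)/ε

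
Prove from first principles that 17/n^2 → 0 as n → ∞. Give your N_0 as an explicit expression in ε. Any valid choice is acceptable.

Fix ε > 0. For n ≥ 1, |17/n^2 − 0| = 17/n^2.
17/n^2 < ε ⇔ n^2 > 17/ε ⇔ n > (17/ε)^{1/2}.
Take N_0 = (17/ε)^{1/2}. Then n > N_0 implies 17/n^2 < ε.

N_0 = (17/ε)^{1/2}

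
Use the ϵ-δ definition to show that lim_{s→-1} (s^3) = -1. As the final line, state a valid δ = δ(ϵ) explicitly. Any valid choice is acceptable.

δ = min(1, ϵ/7)

Let ϵ > 0 be given. We seek δ > 0 with 0 < |s + 1| < δ ⇒ |s^3 + 1| < ϵ.
Factor: s^3 + 1 = (s + 1)(s^2 - s + 1), so |s^3 + 1| = |s + 1|·|s^2 - s + 1|.
Impose δ ≤ 1 so that |s| < 2; then |s^2 - s + 1| ≤ 7.
Hence |s^3 + 1| ≤ 7|s + 1|, which is < ϵ once |s + 1| < ϵ/7.
Take δ = min(1, ϵ/7). If 0 < |s + 1| < δ then both bounds hold and |s^3 + 1| ≤ 7|s + 1| < 7·(ϵ/7) = ϵ.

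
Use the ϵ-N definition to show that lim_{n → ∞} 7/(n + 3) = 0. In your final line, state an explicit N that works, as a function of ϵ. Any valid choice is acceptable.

Suppose ϵ > 0. For n ≥ 1, |7/(n + 3) − 0| = 7/(n + 3) ≤ 7/n.
We need 7/n < ϵ, i.e. n > 7/ϵ.
Take N = 7/ϵ. If n > N then |7/(n + 3)| ≤ 7/n < ϵ.

N = 7/ϵ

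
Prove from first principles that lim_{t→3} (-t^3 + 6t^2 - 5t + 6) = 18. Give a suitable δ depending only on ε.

δ = min(1, ε/32)

Let ε > 0 be given. We want δ > 0 such that 0 < |t − 3| < δ implies |(-t^3 + 6t^2 - 5t + 6) − 18| < ε.
(-t^3 + 6t^2 - 5t + 6) − 18 = -t^3 + 6t^2 - 5t - 12 = (t − 3)(-t^2 + 3t + 4).
So |(-t^3 + 6t^2 - 5t + 6) − 18| = |t − 3|·|-t^2 + 3t + 4|.
Require δ ≤ 1. Then |t − 3| < 1 gives |t| < 4, and by the triangle inequality |-t^2 + 3t + 4| ≤ 4^2 + 3·4 + 4 = 32.
Hence |(-t^3 + 6t^2 - 5t + 6) − 18| ≤ 32|t − 3| < ε provided |t − 3| < ε/32.
Take δ = min(1, ε/32). Then 0 < |t − 3| < δ gives both |t − 3| < 1 and |t − 3| < ε/32, so |(-t^3 + 6t^2 - 5t + 6) − 18| < ε.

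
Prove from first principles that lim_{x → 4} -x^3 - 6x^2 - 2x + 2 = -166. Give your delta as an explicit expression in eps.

delta = min(1, eps/117)

Let eps > 0 be given. We want delta > 0 such that 0 < |x − 4| < delta implies |(-x^3 - 6x^2 - 2x + 2) + 166| < eps.
(-x^3 - 6x^2 - 2x + 2) + 166 = -x^3 - 6x^2 - 2x + 168 = (x − 4)(-x^2 - 10x - 42).
So |(-x^3 - 6x^2 - 2x + 2) + 166| = |x − 4|·|-x^2 - 10x - 42|.
Require delta ≤ 1. Then |x − 4| < 1 gives |x| < 5, and by the triangle inequality |-x^2 - 10x - 42| ≤ 5^2 + 10·5 + 42 = 117.
Hence |(-x^3 - 6x^2 - 2x + 2) + 166| ≤ 117|x − 4| < eps provided |x − 4| < eps/117.
Take delta = min(1, eps/117). Then 0 < |x − 4| < delta gives both |x − 4| < 1 and |x − 4| < eps/117, so |(-x^3 - 6x^2 - 2x + 2) + 166| < eps.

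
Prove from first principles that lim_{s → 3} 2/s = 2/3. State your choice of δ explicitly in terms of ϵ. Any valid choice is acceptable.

δ = min(3/2, (9/4)ϵ)

Fix ϵ > 0. We seek δ > 0 such that 0 < |s − 3| < δ implies |2/s − (2/3)| < ϵ.
|2/s − (2/3)| = 2·|3 − s|/(3·|s|) = 2|s − 3|/(3|s|).
Restrict δ ≤ 3/2. Then |s − 3| < 3/2 gives |s| > 3/2, so 3|s| > 9/2.
Then |2/s − (2/3)| < 2|s − 3|/(9/2), which is < ϵ when |s − 3| < (9/4)ϵ.
Take δ = min(3/2, (9/4)ϵ). Then 0 < |s − 3| < δ gives both |s − 3| < 3/2 and |s − 3| < (9/4)ϵ, so |2/s − (2/3)| < ϵ.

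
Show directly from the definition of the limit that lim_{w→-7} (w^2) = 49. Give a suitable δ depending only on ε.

δ = min(1, ε/15)

Fix ε > 0. We seek δ > 0 with 0 < |w + 7| < δ ⇒ |w^2 − 49| < ε.
Factor: w^2 − 49 = (w + 7)(w - 7), so |w^2 − 49| = |w + 7|·|w - 7|.
Restrict δ ≤ 1. Then |w + 7| < 1 gives |w| < 8, so by the triangle inequality |w - 7| ≤ 8 + 7 = 15.
Hence |w^2 − 49| ≤ 15|w + 7|, which is < ε once |w + 7| < ε/15.
Take δ = min(1, ε/15). If 0 < |w + 7| < δ then both bounds hold and |w^2 − 49| ≤ 15|w + 7| < 15·(ε/15) = ε.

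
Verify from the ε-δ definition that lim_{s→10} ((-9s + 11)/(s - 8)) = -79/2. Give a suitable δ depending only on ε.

δ = min(1, (2/61)ε)

Let ε > 0. We want δ > 0 with 0 < |s − 10| < δ ⇒ |(-9s + 11)/(s - 8) + 79/2| < ε.
Combining over a common denominator, (-9s + 11)/(s - 8) + 79/2 = [(-9s + 11)·2 − (-79)·(s - 8)] / [2·(s - 8)] = 61(s − 10) / (2(s - 8)).
So |(-9s + 11)/(s - 8) + 79/2| = 61|s − 10| / (2·|s − 8|).
Restrict δ ≤ 1. Then |s − 10| < 1 gives |s − 8| = |(s − 10) + 2| ≥ 2 − 1 = 1.
Hence |(-9s + 11)/(s - 8) + 79/2| < 61|s − 10|/(2·1) = (61/2)|s − 10|, which is < ε once |s − 10| < (2/61)ε.
Take δ = min(1, (2/61)ε). Then 0 < |s − 10| < δ forces both bounds, so |(-9s + 11)/(s - 8) + 79/2| < ε.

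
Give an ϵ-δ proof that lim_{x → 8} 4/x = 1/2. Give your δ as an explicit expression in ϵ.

δ = min(4, 8ϵ)

Suppose ϵ > 0. We seek δ > 0 such that 0 < |x − 8| < δ implies |4/x − (1/2)| < ϵ.
|4/x − (1/2)| = 4·|8 − x|/(8·|x|) = 4|x − 8|/(8|x|).
Restrict δ ≤ 4. Then |x − 8| < 4 gives |x| > 4, so 8|x| > 32.
Then |4/x − (1/2)| < 4|x − 8|/32, which is < ϵ when |x − 8| < 8ϵ.
Take δ = min(4, 8ϵ). Then 0 < |x − 8| < δ gives both |x − 8| < 4 and |x − 8| < 8ϵ, so |4/x − (1/2)| < ϵ.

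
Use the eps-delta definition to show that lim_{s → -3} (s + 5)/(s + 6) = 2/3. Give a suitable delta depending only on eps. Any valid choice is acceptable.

delta = min(3/2, (9/2)eps)

Suppose eps > 0. We want delta > 0 with 0 < |s + 3| < delta ⇒ |(s + 5)/(s + 6) − (2/3)| < eps.
Combining over a common denominator, (s + 5)/(s + 6) − (2/3) = [(s + 5)·3 − 2·(s + 6)] / [3·(s + 6)] = 1(s + 3) / (3(s + 6)).
So |(s + 5)/(s + 6) − (2/3)| = |s + 3| / (3·|s + 6|).
Require delta ≤ 3/2, so |s + 6| ≥ |3| − |s + 3| > 3 − 3/2 = 3/2.
Hence |(s + 5)/(s + 6) − (2/3)| < |s + 3|/(3·(3/2)) = (2/9)|s + 3|, which is < eps once |s + 3| < (9/2)eps.
Take delta = min(3/2, (9/2)eps). Then 0 < |s + 3| < delta forces both bounds, so |(s + 5)/(s + 6) − (2/3)| < eps.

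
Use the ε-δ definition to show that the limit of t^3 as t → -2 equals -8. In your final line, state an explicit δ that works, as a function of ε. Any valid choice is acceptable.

Fix ε > 0. We seek δ > 0 with 0 < |t + 2| < δ ⇒ |t^3 + 8| < ε.
Factor: t^3 + 8 = (t + 2)(t^2 - 2t + 4), so |t^3 + 8| = |t + 2|·|t^2 - 2t + 4|.
Impose δ ≤ 2 so that |t| < 4; then |t^2 - 2t + 4| ≤ 28.
Hence |t^3 + 8| ≤ 28|t + 2|, which is < ε once |t + 2| < ε/28.
Take δ = min(2, ε/28). If 0 < |t + 2| < δ then both bounds hold and |t^3 + 8| ≤ 28|t + 2| < 28·(ε/28) = ε.

δ = min(2, ε/28)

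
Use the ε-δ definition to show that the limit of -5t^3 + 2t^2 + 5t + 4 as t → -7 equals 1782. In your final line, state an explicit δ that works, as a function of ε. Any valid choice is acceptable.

δ = min(1, ε/870)

Fix ε > 0. We want δ > 0 such that 0 < |t + 7| < δ implies |(-5t^3 + 2t^2 + 5t + 4) − 1782| < ε.
(-5t^3 + 2t^2 + 5t + 4) − 1782 = -5t^3 + 2t^2 + 5t - 1778 = (t + 7)(-5t^2 + 37t - 254).
So |(-5t^3 + 2t^2 + 5t + 4) − 1782| = |t + 7|·|-5t^2 + 37t - 254|.
Assume first that |t + 7| < 1, so |t| < 8. Then |-5t^2 + 37t - 254| ≤ 5·8^2 + 37·8 + 254 = 870.
Hence |(-5t^3 + 2t^2 + 5t + 4) − 1782| ≤ 870|t + 7| < ε provided |t + 7| < ε/870.
Choosing δ = min(1, ε/870) ensures both conditions, hence |(-5t^3 + 2t^2 + 5t + 4) − 1782| < ε.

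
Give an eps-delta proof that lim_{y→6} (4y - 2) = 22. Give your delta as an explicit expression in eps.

delta = eps/4

Fix eps > 0. We need delta > 0 so that 0 < |y − 6| < delta implies |(4y - 2) − 22| < eps.
|(4y - 2) − 22| = |4y - 24| = 4|y − 6|.
Thus it suffices that |y − 6| < eps/4.
Take delta = eps/4. If 0 < |y − 6| < delta then |(4y - 2) − 22| = 4|y − 6| < 4·(eps/4) = eps.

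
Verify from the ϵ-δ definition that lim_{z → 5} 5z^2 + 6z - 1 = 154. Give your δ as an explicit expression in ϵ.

Let ϵ > 0 be given. We want δ > 0 such that 0 < |z − 5| < δ implies |(5z^2 + 6z - 1) − 154| < ϵ.
(5z^2 + 6z - 1) − 154 = 5z^2 + 6z - 155 = (z − 5)(5z + 31).
So |(5z^2 + 6z - 1) − 154| = |z − 5|·|5z + 31|.
Assume first that |z − 5| < 2, so |z| < 7. Then |5z + 31| ≤ 5·7 + 31 = 66.
Hence |(5z^2 + 6z - 1) − 154| ≤ 66|z − 5| < ϵ provided |z − 5| < ϵ/66.
Choosing δ = min(2, ϵ/66) ensures both conditions, hence |(5z^2 + 6z - 1) − 154| < ϵ.

δ = min(2, ϵ/66)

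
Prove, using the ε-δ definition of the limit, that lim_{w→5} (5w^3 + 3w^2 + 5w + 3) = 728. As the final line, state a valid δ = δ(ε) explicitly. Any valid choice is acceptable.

Fix ε > 0. We want δ > 0 such that 0 < |w − 5| < δ implies |(5w^3 + 3w^2 + 5w + 3) − 728| < ε.
(5w^3 + 3w^2 + 5w + 3) − 728 = 5w^3 + 3w^2 + 5w - 725 = (w − 5)(5w^2 + 28w + 145).
So |(5w^3 + 3w^2 + 5w + 3) − 728| = |w − 5|·|5w^2 + 28w + 145|.
Assume first that |w − 5| < 1, so |w| < 6. Then |5w^2 + 28w + 145| ≤ 5·6^2 + 28·6 + 145 = 493.
Hence |(5w^3 + 3w^2 + 5w + 3) − 728| ≤ 493|w − 5| < ε provided |w − 5| < ε/493.
Choosing δ = min(1, ε/493) ensures both conditions, hence |(5w^3 + 3w^2 + 5w + 3) − 728| < ε.

δ = min(1, ε/493)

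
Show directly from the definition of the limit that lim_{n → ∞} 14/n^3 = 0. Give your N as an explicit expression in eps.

Let eps > 0 be given. For n ≥ 1, |14/n^3 − 0| = 14/n^3.
14/n^3 < eps ⇔ n^3 > 14/eps ⇔ n > (14/eps)^{1/3}.
Take N = (14/eps)^{1/3}. Then n > N implies 14/n^3 < eps.

N = (14/eps)^{1/3}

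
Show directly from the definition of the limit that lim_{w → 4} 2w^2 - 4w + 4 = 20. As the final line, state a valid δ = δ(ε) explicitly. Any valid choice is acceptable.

δ = min(2, ε/16)

Let ε > 0. We want δ > 0 such that 0 < |w − 4| < δ implies |(2w^2 - 4w + 4) − 20| < ε.
(2w^2 - 4w + 4) − 20 = 2w^2 - 4w - 16 = (w − 4)(2w + 4).
So |(2w^2 - 4w + 4) − 20| = |w − 4|·|2w + 4|.
Assume first that |w − 4| < 2, so |w| < 6. Then |2w + 4| ≤ 2·6 + 4 = 16.
Hence |(2w^2 - 4w + 4) − 20| ≤ 16|w − 4| < ε provided |w − 4| < ε/16.
Take δ = min(2, ε/16). Then 0 < |w − 4| < δ gives both |w − 4| < 2 and |w − 4| < ε/16, so |(2w^2 - 4w + 4) − 20| < ε.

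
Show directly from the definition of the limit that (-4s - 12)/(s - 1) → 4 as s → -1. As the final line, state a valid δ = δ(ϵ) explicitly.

δ = min(1, (1/8)ϵ)

Suppose ϵ > 0. We want δ > 0 with 0 < |s + 1| < δ ⇒ |(-4s - 12)/(s - 1) − 4| < ϵ.
Combining over a common denominator, (-4s - 12)/(s - 1) − 4 = [(-4s - 12)·(-2) − (-8)·(s - 1)] / [(-2)·(s - 1)] = 16(s + 1) / ((-2)(s - 1)).
So |(-4s - 12)/(s - 1) − 4| = 16|s + 1| / (2·|s − 1|).
Require δ ≤ 1, so |s − 1| ≥ |-2| − |s + 1| > 2 − 1 = 1.
Hence |(-4s - 12)/(s - 1) − 4| < 16|s + 1|/(2·1) = 8|s + 1|, which is < ϵ once |s + 1| < (1/8)ϵ.
Take δ = min(1, (1/8)ϵ). Then 0 < |s + 1| < δ forces both bounds, so |(-4s - 12)/(s - 1) − 4| < ϵ.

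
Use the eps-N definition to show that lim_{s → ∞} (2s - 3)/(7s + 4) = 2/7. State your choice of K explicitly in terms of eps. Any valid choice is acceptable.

K = (29/49)/eps

Let eps > 0 be given. We seek K > 0 such that s > K implies |(2s - 3)/(7s + 4) − (2/7)| < eps.
(2s - 3)/(7s + 4) − (2/7) = (7(2s - 3) − 2(7s + 4)) / (7(7s + 4)) = -29/(7(7s + 4)).
For s > 0 we have 7s + 4 > 7s, so |(2s - 3)/(7s + 4) − (2/7)| = 29/(7(7s + 4)) < 29/(7·7s) = (29/49)/s.
Thus |(2s - 3)/(7s + 4) − (2/7)| < eps whenever s > (29/49)/eps.
Take K = (29/49)/eps. If s > K then |(2s - 3)/(7s + 4) − (2/7)| < (29/49)/s < eps.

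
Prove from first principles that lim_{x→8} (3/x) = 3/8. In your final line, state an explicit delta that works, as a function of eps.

delta = min(4, (32/3)eps)

Suppose eps > 0. We seek delta > 0 such that 0 < |x − 8| < delta implies |3/x − (3/8)| < eps.
|3/x − (3/8)| = 3·|8 − x|/(8·|x|) = 3|x − 8|/(8|x|).
Require delta ≤ 4 so that |x| > 8 − 4 = 4, hence 8|x| > 32.
Then |3/x − (3/8)| < 3|x − 8|/32, which is < eps when |x − 8| < (32/3)eps.
Take delta = min(4, (32/3)eps). Then 0 < |x − 8| < delta gives both |x − 8| < 4 and |x − 8| < (32/3)eps, so |3/x − (3/8)| < eps.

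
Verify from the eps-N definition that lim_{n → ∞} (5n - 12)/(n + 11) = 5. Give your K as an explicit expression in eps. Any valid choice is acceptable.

K = 67/eps

Suppose eps > 0. For n ≥ 1, |(5n - 12)/(n + 11) − 5| = |-67|/((n + 11)) = 67/((n + 11)).
Since n + 11 ≥ n for n ≥ 1, this is ≤ 67/(n) = 67/n.
So |(5n - 12)/(n + 11) − 5| < eps whenever n > 67/eps.
Take K = 67/eps. If n > K then |(5n - 12)/(n + 11) − 5| ≤ 67/n < eps.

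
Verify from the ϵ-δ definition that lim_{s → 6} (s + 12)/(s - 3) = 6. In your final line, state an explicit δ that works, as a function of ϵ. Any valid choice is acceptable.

δ = min(3/2, (3/10)ϵ)

Let ϵ > 0. We want δ > 0 with 0 < |s − 6| < δ ⇒ |(s + 12)/(s - 3) − 6| < ϵ.
Combining over a common denominator, (s + 12)/(s - 3) − 6 = [(s + 12)·3 − 18·(s - 3)] / [3·(s - 3)] = -15(s − 6) / (3(s - 3)).
So |(s + 12)/(s - 3) − 6| = 15|s − 6| / (3·|s − 3|).
Require δ ≤ 3/2, so |s − 3| ≥ |3| − |s − 6| > 3 − 3/2 = 3/2.
Hence |(s + 12)/(s - 3) − 6| < 15|s − 6|/(3·(3/2)) = (10/3)|s − 6|, which is < ϵ once |s − 6| < (3/10)ϵ.
Take δ = min(3/2, (3/10)ϵ). Then 0 < |s − 6| < δ forces both bounds, so |(s + 12)/(s - 3) − 6| < ϵ.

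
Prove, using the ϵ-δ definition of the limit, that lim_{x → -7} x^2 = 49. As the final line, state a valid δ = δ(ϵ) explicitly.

Let ϵ > 0. We seek δ > 0 with 0 < |x + 7| < δ ⇒ |x^2 − 49| < ϵ.
Factor: x^2 − 49 = (x + 7)(x - 7), so |x^2 − 49| = |x + 7|·|x - 7|.
Impose δ ≤ 1 so that |x| < 8; then |x - 7| ≤ 15.
Hence |x^2 − 49| ≤ 15|x + 7|, which is < ϵ once |x + 7| < ϵ/15.
Take δ = min(1, ϵ/15). If 0 < |x + 7| < δ then both bounds hold and |x^2 − 49| ≤ 15|x + 7| < 15·(ϵ/15) = ϵ.

δ = min(1, ϵ/15)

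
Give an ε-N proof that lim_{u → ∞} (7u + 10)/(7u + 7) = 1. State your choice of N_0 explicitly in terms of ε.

N_0 = (3/7)/ε

Let ε > 0 be given. We seek N_0 > 0 such that u > N_0 implies |(7u + 10)/(7u + 7) − 1| < ε.
(7u + 10)/(7u + 7) − 1 = (7(7u + 10) − 7(7u + 7)) / (7(7u + 7)) = 21/(7(7u + 7)).
For u > 0 we have 7u + 7 > 7u, so |(7u + 10)/(7u + 7) − 1| = 21/(7(7u + 7)) < 21/(7·7u) = (3/7)/u.
Thus |(7u + 10)/(7u + 7) − 1| < ε whenever u > (3/7)/ε.
Take N_0 = (3/7)/ε. If u > N_0 then |(7u + 10)/(7u + 7) − 1| < (3/7)/u < ε.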